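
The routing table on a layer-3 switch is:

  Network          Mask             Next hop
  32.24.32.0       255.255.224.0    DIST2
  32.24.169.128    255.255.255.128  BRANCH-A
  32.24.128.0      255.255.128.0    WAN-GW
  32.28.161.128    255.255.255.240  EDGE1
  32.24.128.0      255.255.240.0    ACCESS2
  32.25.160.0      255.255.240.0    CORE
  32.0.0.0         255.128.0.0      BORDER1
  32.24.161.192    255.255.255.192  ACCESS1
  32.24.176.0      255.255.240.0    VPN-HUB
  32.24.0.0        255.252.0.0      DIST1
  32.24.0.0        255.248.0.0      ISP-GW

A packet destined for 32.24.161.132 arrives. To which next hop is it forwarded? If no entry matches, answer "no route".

Routes whose prefix contains 32.24.161.132:
  32.0.0.0/9 (32.0.0.0 - 32.127.255.255) -> BORDER1
  32.24.0.0/13 (32.24.0.0 - 32.31.255.255) -> ISP-GW
  32.24.0.0/14 (32.24.0.0 - 32.27.255.255) -> DIST1
  32.24.128.0/17 (32.24.128.0 - 32.24.255.255) -> WAN-GW
More-specific entries that do NOT match:
  32.28.161.128/28 (32.28.161.128 - 32.28.161.143) does not contain 32.24.161.132
  32.24.161.192/26 (32.24.161.192 - 32.24.161.255) does not contain 32.24.161.132
  32.24.169.128/25 (32.24.169.128 - 32.24.169.255) does not contain 32.24.161.132
  32.24.128.0/20 (32.24.128.0 - 32.24.143.255) does not contain 32.24.161.132
  32.25.160.0/20 (32.25.160.0 - 32.25.175.255) does not contain 32.24.161.132
  32.24.176.0/20 (32.24.176.0 - 32.24.191.255) does not contain 32.24.161.132
  32.24.32.0/19 (32.24.32.0 - 32.24.63.255) does not contain 32.24.161.132
Longest matching prefix is /17 -> next hop WAN-GW.

WAN-GW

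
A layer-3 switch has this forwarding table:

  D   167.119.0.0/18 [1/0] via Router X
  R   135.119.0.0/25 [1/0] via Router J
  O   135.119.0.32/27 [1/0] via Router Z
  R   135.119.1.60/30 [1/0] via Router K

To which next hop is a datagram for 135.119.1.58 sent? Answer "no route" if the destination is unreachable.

No entry's prefix contains 135.119.1.58; there is no default route.

no route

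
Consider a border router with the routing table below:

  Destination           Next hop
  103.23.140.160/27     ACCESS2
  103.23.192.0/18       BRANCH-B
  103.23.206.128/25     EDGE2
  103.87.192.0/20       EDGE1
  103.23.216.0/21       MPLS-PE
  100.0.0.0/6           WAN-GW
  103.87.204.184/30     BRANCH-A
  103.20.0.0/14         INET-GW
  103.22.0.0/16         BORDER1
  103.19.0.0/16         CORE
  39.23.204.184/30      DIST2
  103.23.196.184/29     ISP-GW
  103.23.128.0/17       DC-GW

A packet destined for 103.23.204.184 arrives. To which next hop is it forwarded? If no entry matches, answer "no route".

BRANCH-B

Routes whose prefix contains 103.23.204.184:
  100.0.0.0/6 (100.0.0.0 - 103.255.255.255) -> WAN-GW
  103.20.0.0/14 (103.20.0.0 - 103.23.255.255) -> INET-GW
  103.23.128.0/17 (103.23.128.0 - 103.23.255.255) -> DC-GW
  103.23.192.0/18 (103.23.192.0 - 103.23.255.255) -> BRANCH-B
More-specific entries that do NOT match:
  103.87.204.184/30 (103.87.204.184 - 103.87.204.187) does not contain 103.23.204.184
  39.23.204.184/30 (39.23.204.184 - 39.23.204.187) does not contain 103.23.204.184
  103.23.196.184/29 (103.23.196.184 - 103.23.196.191) does not contain 103.23.204.184
  103.23.140.160/27 (103.23.140.160 - 103.23.140.191) does not contain 103.23.204.184
  103.23.206.128/25 (103.23.206.128 - 103.23.206.255) does not contain 103.23.204.184
  103.23.216.0/21 (103.23.216.0 - 103.23.223.255) does not contain 103.23.204.184
  103.87.192.0/20 (103.87.192.0 - 103.87.207.255) does not contain 103.23.204.184
Longest matching prefix is /18 -> next hop BRANCH-B.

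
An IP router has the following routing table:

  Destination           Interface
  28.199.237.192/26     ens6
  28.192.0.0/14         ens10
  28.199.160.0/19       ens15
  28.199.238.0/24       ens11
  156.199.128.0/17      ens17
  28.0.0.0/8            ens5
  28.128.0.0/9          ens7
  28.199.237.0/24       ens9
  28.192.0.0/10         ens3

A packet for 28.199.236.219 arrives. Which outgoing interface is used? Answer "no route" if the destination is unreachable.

ens3

Routes whose prefix contains 28.199.236.219:
  28.0.0.0/8 (28.0.0.0 - 28.255.255.255) -> ens5
  28.128.0.0/9 (28.128.0.0 - 28.255.255.255) -> ens7
  28.192.0.0/10 (28.192.0.0 - 28.255.255.255) -> ens3
More-specific entries that do NOT match:
  28.199.237.192/26 (28.199.237.192 - 28.199.237.255) does not contain 28.199.236.219
  28.199.238.0/24 (28.199.238.0 - 28.199.238.255) does not contain 28.199.236.219
  28.199.237.0/24 (28.199.237.0 - 28.199.237.255) does not contain 28.199.236.219
  28.199.160.0/19 (28.199.160.0 - 28.199.191.255) does not contain 28.199.236.219
  156.199.128.0/17 (156.199.128.0 - 156.199.255.255) does not contain 28.199.236.219
  28.192.0.0/14 (28.192.0.0 - 28.195.255.255) does not contain 28.199.236.219
Longest matching prefix is /10 -> interface ens3.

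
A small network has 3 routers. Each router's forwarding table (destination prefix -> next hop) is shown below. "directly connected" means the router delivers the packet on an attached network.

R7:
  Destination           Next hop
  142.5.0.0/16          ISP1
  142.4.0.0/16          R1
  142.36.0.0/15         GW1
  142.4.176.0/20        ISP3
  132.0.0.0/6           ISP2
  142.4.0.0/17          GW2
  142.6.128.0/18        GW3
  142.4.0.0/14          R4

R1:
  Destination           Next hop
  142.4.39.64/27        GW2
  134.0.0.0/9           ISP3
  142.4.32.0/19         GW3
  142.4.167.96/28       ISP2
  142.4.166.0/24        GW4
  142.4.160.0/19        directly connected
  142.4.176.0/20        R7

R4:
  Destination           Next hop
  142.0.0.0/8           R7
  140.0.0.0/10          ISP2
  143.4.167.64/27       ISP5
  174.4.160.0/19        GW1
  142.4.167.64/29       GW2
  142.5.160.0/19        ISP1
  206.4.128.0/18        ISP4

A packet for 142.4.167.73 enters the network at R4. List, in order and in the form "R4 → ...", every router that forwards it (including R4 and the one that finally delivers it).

At R4: longest match for 142.4.167.73 is 142.0.0.0/8 -> R7
At R7: longest match for 142.4.167.73 is 142.4.0.0/16 -> R1
At R1: longest match for 142.4.167.73 is 142.4.160.0/19 -> directly connected

R4 → R7 → R1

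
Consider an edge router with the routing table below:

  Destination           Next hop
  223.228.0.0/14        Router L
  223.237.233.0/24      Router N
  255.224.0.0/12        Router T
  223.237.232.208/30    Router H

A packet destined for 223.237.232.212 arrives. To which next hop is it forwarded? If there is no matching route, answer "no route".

no route

No entry's prefix contains 223.237.232.212; there is no default route.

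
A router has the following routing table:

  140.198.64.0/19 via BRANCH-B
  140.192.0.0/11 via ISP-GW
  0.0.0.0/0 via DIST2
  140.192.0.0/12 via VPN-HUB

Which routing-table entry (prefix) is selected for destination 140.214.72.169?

Entries matching 140.214.72.169:
  0.0.0.0/0 (default, matches everything)
  140.192.0.0/11 (140.192.0.0 - 140.223.255.255)
Most specific is 140.192.0.0/11.

140.192.0.0/11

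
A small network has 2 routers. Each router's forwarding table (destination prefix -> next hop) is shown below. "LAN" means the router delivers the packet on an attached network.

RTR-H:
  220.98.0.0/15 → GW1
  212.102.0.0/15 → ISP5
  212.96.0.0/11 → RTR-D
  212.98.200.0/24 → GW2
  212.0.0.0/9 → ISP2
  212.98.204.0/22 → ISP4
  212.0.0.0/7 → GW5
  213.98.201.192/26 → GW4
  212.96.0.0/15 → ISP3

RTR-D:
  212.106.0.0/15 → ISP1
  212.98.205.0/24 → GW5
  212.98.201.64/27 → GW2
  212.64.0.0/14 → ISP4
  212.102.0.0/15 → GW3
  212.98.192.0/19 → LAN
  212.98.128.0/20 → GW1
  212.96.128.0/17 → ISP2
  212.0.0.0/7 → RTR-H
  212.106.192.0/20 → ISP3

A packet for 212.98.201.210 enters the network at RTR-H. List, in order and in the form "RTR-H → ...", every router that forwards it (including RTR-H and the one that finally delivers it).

At RTR-H: longest match for 212.98.201.210 is 212.96.0.0/11 -> RTR-D
At RTR-D: longest match for 212.98.201.210 is 212.98.192.0/19 -> LAN

RTR-H → RTR-D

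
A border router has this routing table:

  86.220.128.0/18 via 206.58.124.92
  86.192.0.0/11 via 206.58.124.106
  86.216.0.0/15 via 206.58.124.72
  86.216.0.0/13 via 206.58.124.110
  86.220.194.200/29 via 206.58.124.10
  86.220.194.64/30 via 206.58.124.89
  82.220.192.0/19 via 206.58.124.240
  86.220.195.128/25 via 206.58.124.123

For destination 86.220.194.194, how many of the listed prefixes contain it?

Prefixes containing 86.220.194.194:
  86.192.0.0/11 (86.192.0.0 - 86.223.255.255)
  86.216.0.0/13 (86.216.0.0 - 86.223.255.255)
Total matching entries: 2.

2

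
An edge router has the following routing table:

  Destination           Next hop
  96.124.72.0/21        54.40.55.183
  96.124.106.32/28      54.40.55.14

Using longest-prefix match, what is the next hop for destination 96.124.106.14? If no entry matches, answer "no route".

No entry's prefix contains 96.124.106.14; there is no default route.

no route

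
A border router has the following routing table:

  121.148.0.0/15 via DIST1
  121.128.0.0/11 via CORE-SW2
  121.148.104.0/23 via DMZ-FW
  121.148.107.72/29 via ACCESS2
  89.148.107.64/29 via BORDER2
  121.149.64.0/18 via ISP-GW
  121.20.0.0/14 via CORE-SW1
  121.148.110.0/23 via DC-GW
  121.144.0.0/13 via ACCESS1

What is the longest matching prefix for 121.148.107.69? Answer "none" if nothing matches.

121.148.0.0/15

Entries matching 121.148.107.69:
  121.128.0.0/11 (121.128.0.0 - 121.159.255.255)
  121.144.0.0/13 (121.144.0.0 - 121.151.255.255)
  121.148.0.0/15 (121.148.0.0 - 121.149.255.255)
Most specific is 121.148.0.0/15.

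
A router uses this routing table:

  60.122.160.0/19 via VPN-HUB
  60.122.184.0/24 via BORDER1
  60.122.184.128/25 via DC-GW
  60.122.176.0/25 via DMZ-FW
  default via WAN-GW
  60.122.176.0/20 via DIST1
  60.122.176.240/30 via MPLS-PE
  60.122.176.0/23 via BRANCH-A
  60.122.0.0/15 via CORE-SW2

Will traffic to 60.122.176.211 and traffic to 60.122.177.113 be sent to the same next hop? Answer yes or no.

60.122.176.211: longest match 60.122.176.0/23 -> BRANCH-A
60.122.177.113: longest match 60.122.176.0/23 -> BRANCH-A

yes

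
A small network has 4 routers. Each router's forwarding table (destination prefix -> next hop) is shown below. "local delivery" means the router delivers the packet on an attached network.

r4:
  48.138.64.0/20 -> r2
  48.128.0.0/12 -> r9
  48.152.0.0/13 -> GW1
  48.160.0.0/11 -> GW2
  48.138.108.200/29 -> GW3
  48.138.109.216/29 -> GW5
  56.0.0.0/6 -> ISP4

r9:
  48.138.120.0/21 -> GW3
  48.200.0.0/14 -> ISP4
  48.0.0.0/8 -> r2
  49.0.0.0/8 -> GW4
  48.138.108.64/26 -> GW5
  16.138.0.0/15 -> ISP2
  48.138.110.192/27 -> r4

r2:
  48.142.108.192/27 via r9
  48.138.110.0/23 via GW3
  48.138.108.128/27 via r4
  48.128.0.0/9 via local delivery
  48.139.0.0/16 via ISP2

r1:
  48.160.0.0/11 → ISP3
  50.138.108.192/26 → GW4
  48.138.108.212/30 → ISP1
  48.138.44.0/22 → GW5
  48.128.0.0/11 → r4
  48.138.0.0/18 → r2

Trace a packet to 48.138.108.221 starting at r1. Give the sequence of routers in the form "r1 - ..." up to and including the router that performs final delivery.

At r1: longest match for 48.138.108.221 is 48.128.0.0/11 -> r4
At r4: longest match for 48.138.108.221 is 48.128.0.0/12 -> r9
At r9: longest match for 48.138.108.221 is 48.0.0.0/8 -> r2
At r2: longest match for 48.138.108.221 is 48.128.0.0/9 -> local delivery

r1 - r4 - r9 - r2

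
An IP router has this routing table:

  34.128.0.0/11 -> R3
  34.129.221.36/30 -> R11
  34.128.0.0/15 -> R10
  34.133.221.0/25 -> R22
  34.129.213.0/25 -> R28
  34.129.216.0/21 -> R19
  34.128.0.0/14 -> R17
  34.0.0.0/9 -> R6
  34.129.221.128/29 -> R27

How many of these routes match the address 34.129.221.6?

Prefixes containing 34.129.221.6:
  34.128.0.0/11 (34.128.0.0 - 34.159.255.255)
  34.128.0.0/14 (34.128.0.0 - 34.131.255.255)
  34.128.0.0/15 (34.128.0.0 - 34.129.255.255)
  34.129.216.0/21 (34.129.216.0 - 34.129.223.255)
Total matching entries: 4.

4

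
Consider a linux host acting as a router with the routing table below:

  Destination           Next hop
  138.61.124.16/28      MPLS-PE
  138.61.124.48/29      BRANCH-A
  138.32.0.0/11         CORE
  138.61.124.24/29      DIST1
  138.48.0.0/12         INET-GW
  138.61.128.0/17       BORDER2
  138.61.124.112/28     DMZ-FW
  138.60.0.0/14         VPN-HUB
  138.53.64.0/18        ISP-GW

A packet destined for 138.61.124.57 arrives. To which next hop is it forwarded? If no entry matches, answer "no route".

Routes whose prefix contains 138.61.124.57:
  138.32.0.0/11 (138.32.0.0 - 138.63.255.255) -> CORE
  138.48.0.0/12 (138.48.0.0 - 138.63.255.255) -> INET-GW
  138.60.0.0/14 (138.60.0.0 - 138.63.255.255) -> VPN-HUB
More-specific entries that do NOT match:
  138.61.124.48/29 (138.61.124.48 - 138.61.124.55) does not contain 138.61.124.57
  138.61.124.24/29 (138.61.124.24 - 138.61.124.31) does not contain 138.61.124.57
  138.61.124.16/28 (138.61.124.16 - 138.61.124.31) does not contain 138.61.124.57
  138.61.124.112/28 (138.61.124.112 - 138.61.124.127) does not contain 138.61.124.57
  138.53.64.0/18 (138.53.64.0 - 138.53.127.255) does not contain 138.61.124.57
  138.61.128.0/17 (138.61.128.0 - 138.61.255.255) does not contain 138.61.124.57
Longest matching prefix is /14 -> next hop VPN-HUB.

VPN-HUB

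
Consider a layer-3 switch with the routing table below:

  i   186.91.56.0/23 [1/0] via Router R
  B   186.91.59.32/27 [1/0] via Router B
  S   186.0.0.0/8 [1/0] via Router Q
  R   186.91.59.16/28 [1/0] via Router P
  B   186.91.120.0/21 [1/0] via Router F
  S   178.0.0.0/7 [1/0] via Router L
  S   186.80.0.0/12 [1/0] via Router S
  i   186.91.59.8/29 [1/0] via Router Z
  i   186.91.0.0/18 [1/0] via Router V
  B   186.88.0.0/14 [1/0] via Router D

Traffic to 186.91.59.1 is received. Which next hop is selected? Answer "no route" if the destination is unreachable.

Routes whose prefix contains 186.91.59.1:
  186.0.0.0/8 (186.0.0.0 - 186.255.255.255) -> Router Q
  186.80.0.0/12 (186.80.0.0 - 186.95.255.255) -> Router S
  186.88.0.0/14 (186.88.0.0 - 186.91.255.255) -> Router D
  186.91.0.0/18 (186.91.0.0 - 186.91.63.255) -> Router V
More-specific entries that do NOT match:
  186.91.59.8/29 (186.91.59.8 - 186.91.59.15) does not contain 186.91.59.1
  186.91.59.16/28 (186.91.59.16 - 186.91.59.31) does not contain 186.91.59.1
  186.91.59.32/27 (186.91.59.32 - 186.91.59.63) does not contain 186.91.59.1
  186.91.56.0/23 (186.91.56.0 - 186.91.57.255) does not contain 186.91.59.1
  186.91.120.0/21 (186.91.120.0 - 186.91.127.255) does not contain 186.91.59.1
Longest matching prefix is /18 -> next hop Router V.

Router V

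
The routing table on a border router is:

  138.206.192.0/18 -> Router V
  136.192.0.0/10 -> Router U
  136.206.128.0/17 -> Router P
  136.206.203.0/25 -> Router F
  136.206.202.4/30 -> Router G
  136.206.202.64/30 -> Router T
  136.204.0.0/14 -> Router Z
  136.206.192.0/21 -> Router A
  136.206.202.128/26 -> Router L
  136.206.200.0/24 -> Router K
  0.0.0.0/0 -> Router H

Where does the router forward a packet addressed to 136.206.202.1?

Routes whose prefix contains 136.206.202.1:
  0.0.0.0/0 (default, matches everything) -> Router H
  136.192.0.0/10 (136.192.0.0 - 136.255.255.255) -> Router U
  136.204.0.0/14 (136.204.0.0 - 136.207.255.255) -> Router Z
  136.206.128.0/17 (136.206.128.0 - 136.206.255.255) -> Router P
More-specific entries that do NOT match:
  136.206.202.4/30 (136.206.202.4 - 136.206.202.7) does not contain 136.206.202.1
  136.206.202.64/30 (136.206.202.64 - 136.206.202.67) does not contain 136.206.202.1
  136.206.202.128/26 (136.206.202.128 - 136.206.202.191) does not contain 136.206.202.1
  136.206.203.0/25 (136.206.203.0 - 136.206.203.127) does not contain 136.206.202.1
  136.206.200.0/24 (136.206.200.0 - 136.206.200.255) does not contain 136.206.202.1
  136.206.192.0/21 (136.206.192.0 - 136.206.199.255) does not contain 136.206.202.1
  138.206.192.0/18 (138.206.192.0 - 138.206.255.255) does not contain 136.206.202.1
Longest matching prefix is /17 -> next hop Router P.

Router P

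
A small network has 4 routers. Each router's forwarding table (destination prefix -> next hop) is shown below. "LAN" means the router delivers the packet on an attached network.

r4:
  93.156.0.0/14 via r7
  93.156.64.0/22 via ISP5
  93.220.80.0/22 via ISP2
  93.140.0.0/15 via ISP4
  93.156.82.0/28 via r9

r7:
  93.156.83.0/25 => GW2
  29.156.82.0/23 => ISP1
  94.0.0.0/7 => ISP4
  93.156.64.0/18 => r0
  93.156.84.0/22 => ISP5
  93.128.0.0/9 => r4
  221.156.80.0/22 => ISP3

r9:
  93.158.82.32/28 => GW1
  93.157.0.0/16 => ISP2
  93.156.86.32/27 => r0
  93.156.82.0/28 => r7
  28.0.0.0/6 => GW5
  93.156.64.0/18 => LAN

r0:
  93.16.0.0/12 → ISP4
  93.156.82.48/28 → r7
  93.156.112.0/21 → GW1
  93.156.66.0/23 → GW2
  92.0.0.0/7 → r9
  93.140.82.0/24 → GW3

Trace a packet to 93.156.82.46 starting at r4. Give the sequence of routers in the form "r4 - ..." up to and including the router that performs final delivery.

r4 - r7 - r0 - r9

At r4: longest match for 93.156.82.46 is 93.156.0.0/14 -> r7
At r7: longest match for 93.156.82.46 is 93.156.64.0/18 -> r0
At r0: longest match for 93.156.82.46 is 92.0.0.0/7 -> r9
At r9: longest match for 93.156.82.46 is 93.156.64.0/18 -> LAN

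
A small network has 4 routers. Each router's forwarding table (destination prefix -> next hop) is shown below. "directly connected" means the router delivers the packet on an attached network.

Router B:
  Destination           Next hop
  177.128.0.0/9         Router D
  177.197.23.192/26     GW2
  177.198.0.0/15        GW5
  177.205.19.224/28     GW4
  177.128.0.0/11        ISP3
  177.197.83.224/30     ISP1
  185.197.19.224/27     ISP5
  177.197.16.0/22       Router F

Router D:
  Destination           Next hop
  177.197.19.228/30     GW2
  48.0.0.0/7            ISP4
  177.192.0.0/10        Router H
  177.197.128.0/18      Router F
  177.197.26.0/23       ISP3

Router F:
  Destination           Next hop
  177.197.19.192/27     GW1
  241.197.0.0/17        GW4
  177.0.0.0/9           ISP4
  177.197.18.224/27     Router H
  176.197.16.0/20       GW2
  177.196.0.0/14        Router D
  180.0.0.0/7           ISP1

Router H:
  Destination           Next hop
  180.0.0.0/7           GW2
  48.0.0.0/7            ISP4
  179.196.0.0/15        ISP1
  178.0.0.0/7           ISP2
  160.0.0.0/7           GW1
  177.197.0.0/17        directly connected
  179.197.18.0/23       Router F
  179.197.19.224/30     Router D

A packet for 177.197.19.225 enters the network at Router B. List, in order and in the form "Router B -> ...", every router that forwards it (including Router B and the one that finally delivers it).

Router B -> Router F -> Router D -> Router H

At Router B: longest match for 177.197.19.225 is 177.197.16.0/22 -> Router F
At Router F: longest match for 177.197.19.225 is 177.196.0.0/14 -> Router D
At Router D: longest match for 177.197.19.225 is 177.192.0.0/10 -> Router H
At Router H: longest match for 177.197.19.225 is 177.197.0.0/17 -> directly connected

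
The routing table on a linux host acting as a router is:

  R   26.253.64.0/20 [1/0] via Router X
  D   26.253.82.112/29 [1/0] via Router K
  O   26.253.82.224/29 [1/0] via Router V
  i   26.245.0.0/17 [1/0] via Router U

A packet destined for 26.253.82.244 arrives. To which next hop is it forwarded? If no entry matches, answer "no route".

No entry's prefix contains 26.253.82.244; there is no default route.

no route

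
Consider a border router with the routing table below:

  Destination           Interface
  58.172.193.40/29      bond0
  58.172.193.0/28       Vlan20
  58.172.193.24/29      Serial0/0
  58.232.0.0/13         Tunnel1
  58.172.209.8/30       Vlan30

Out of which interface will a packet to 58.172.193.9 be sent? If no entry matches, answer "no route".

Routes whose prefix contains 58.172.193.9:
  58.172.193.0/28 (58.172.193.0 - 58.172.193.15) -> Vlan20
More-specific entries that do NOT match:
  58.172.209.8/30 (58.172.209.8 - 58.172.209.11) does not contain 58.172.193.9
  58.172.193.40/29 (58.172.193.40 - 58.172.193.47) does not contain 58.172.193.9
  58.172.193.24/29 (58.172.193.24 - 58.172.193.31) does not contain 58.172.193.9
Longest matching prefix is /28 -> interface Vlan20.

Vlan20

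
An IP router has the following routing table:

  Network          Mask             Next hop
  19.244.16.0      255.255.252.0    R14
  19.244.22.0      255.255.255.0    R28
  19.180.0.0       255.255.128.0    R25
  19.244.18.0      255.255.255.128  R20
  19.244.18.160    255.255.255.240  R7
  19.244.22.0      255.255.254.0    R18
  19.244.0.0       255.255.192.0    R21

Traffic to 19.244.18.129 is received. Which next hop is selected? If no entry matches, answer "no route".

R14

Routes whose prefix contains 19.244.18.129:
  19.244.0.0/18 (19.244.0.0 - 19.244.63.255) -> R21
  19.244.16.0/22 (19.244.16.0 - 19.244.19.255) -> R14
More-specific entries that do NOT match:
  19.244.18.160/28 (19.244.18.160 - 19.244.18.175) does not contain 19.244.18.129
  19.244.18.0/25 (19.244.18.0 - 19.244.18.127) does not contain 19.244.18.129
  19.244.22.0/24 (19.244.22.0 - 19.244.22.255) does not contain 19.244.18.129
  19.244.22.0/23 (19.244.22.0 - 19.244.23.255) does not contain 19.244.18.129
Longest matching prefix is /22 -> next hop R14.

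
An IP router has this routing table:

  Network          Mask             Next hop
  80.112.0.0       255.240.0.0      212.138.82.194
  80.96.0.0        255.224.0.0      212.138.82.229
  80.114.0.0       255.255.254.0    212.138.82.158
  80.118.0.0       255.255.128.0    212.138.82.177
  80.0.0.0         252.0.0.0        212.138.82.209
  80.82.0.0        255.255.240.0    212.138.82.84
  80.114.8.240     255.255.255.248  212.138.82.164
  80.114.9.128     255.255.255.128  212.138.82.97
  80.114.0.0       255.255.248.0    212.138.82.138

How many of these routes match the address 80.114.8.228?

Prefixes containing 80.114.8.228:
  80.0.0.0/6 (80.0.0.0 - 83.255.255.255)
  80.96.0.0/11 (80.96.0.0 - 80.127.255.255)
  80.112.0.0/12 (80.112.0.0 - 80.127.255.255)
Total matching entries: 3.

3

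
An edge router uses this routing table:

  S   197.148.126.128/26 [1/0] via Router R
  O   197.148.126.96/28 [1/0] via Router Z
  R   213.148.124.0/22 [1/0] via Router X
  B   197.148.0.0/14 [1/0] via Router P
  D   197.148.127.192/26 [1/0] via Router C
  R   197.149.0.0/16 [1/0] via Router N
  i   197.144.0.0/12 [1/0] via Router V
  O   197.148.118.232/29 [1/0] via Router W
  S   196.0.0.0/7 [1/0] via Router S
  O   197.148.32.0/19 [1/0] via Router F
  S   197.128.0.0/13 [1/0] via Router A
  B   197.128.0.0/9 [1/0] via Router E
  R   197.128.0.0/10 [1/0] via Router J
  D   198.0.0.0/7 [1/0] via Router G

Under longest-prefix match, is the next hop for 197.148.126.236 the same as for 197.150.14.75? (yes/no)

197.148.126.236: longest match 197.148.0.0/14 -> Router P
197.150.14.75: longest match 197.148.0.0/14 -> Router P

yes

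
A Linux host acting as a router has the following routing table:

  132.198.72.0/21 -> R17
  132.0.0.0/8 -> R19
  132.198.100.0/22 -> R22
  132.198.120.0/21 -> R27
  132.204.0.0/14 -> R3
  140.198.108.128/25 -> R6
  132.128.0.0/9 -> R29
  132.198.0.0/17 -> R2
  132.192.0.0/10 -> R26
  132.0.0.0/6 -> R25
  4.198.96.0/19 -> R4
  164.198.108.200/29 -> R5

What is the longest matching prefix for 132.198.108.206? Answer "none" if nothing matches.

Entries matching 132.198.108.206:
  132.0.0.0/6 (132.0.0.0 - 135.255.255.255)
  132.0.0.0/8 (132.0.0.0 - 132.255.255.255)
  132.128.0.0/9 (132.128.0.0 - 132.255.255.255)
  132.192.0.0/10 (132.192.0.0 - 132.255.255.255)
  132.198.0.0/17 (132.198.0.0 - 132.198.127.255)
Most specific is 132.198.0.0/17.

132.198.0.0/17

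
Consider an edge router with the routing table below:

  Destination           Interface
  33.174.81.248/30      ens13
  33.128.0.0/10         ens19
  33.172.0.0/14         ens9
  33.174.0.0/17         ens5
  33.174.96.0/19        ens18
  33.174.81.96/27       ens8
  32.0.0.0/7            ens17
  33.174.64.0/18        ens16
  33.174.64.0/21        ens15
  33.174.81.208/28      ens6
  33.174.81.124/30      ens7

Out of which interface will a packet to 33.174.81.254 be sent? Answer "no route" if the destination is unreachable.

ens16

Routes whose prefix contains 33.174.81.254:
  32.0.0.0/7 (32.0.0.0 - 33.255.255.255) -> ens17
  33.128.0.0/10 (33.128.0.0 - 33.191.255.255) -> ens19
  33.172.0.0/14 (33.172.0.0 - 33.175.255.255) -> ens9
  33.174.0.0/17 (33.174.0.0 - 33.174.127.255) -> ens5
  33.174.64.0/18 (33.174.64.0 - 33.174.127.255) -> ens16
More-specific entries that do NOT match:
  33.174.81.248/30 (33.174.81.248 - 33.174.81.251) does not contain 33.174.81.254
  33.174.81.124/30 (33.174.81.124 - 33.174.81.127) does not contain 33.174.81.254
  33.174.81.208/28 (33.174.81.208 - 33.174.81.223) does not contain 33.174.81.254
  33.174.81.96/27 (33.174.81.96 - 33.174.81.127) does not contain 33.174.81.254
  33.174.64.0/21 (33.174.64.0 - 33.174.71.255) does not contain 33.174.81.254
  33.174.96.0/19 (33.174.96.0 - 33.174.127.255) does not contain 33.174.81.254
Longest matching prefix is /18 -> interface ens16.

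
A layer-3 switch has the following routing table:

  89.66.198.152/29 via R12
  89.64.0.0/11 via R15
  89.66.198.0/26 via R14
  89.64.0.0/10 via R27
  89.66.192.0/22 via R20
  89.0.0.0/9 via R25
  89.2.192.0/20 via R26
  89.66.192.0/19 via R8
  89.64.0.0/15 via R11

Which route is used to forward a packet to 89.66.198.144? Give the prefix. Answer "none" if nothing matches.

89.66.192.0/19

Entries matching 89.66.198.144:
  89.0.0.0/9 (89.0.0.0 - 89.127.255.255)
  89.64.0.0/10 (89.64.0.0 - 89.127.255.255)
  89.64.0.0/11 (89.64.0.0 - 89.95.255.255)
  89.66.192.0/19 (89.66.192.0 - 89.66.223.255)
Most specific is 89.66.192.0/19.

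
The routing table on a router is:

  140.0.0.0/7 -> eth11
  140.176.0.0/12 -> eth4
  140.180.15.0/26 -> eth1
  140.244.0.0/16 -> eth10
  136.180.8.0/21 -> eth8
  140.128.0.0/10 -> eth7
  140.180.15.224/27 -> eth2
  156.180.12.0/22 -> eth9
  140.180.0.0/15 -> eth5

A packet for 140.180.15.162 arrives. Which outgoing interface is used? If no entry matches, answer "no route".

Routes whose prefix contains 140.180.15.162:
  140.0.0.0/7 (140.0.0.0 - 141.255.255.255) -> eth11
  140.128.0.0/10 (140.128.0.0 - 140.191.255.255) -> eth7
  140.176.0.0/12 (140.176.0.0 - 140.191.255.255) -> eth4
  140.180.0.0/15 (140.180.0.0 - 140.181.255.255) -> eth5
More-specific entries that do NOT match:
  140.180.15.224/27 (140.180.15.224 - 140.180.15.255) does not contain 140.180.15.162
  140.180.15.0/26 (140.180.15.0 - 140.180.15.63) does not contain 140.180.15.162
  156.180.12.0/22 (156.180.12.0 - 156.180.15.255) does not contain 140.180.15.162
  136.180.8.0/21 (136.180.8.0 - 136.180.15.255) does not contain 140.180.15.162
  140.244.0.0/16 (140.244.0.0 - 140.244.255.255) does not contain 140.180.15.162
Longest matching prefix is /15 -> interface eth5.

eth5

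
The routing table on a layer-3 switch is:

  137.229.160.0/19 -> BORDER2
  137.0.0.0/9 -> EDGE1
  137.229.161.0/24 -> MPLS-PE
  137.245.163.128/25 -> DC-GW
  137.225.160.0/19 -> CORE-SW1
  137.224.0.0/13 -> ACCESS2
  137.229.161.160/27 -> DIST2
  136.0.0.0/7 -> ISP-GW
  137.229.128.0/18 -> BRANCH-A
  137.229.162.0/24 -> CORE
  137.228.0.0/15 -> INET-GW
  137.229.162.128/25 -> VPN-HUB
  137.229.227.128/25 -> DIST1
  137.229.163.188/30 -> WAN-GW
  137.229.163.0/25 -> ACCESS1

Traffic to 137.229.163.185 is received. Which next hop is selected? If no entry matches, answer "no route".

BORDER2

Routes whose prefix contains 137.229.163.185:
  136.0.0.0/7 (136.0.0.0 - 137.255.255.255) -> ISP-GW
  137.224.0.0/13 (137.224.0.0 - 137.231.255.255) -> ACCESS2
  137.228.0.0/15 (137.228.0.0 - 137.229.255.255) -> INET-GW
  137.229.128.0/18 (137.229.128.0 - 137.229.191.255) -> BRANCH-A
  137.229.160.0/19 (137.229.160.0 - 137.229.191.255) -> BORDER2
More-specific entries that do NOT match:
  137.229.163.188/30 (137.229.163.188 - 137.229.163.191) does not contain 137.229.163.185
  137.229.161.160/27 (137.229.161.160 - 137.229.161.191) does not contain 137.229.163.185
  137.245.163.128/25 (137.245.163.128 - 137.245.163.255) does not contain 137.229.163.185
  137.229.162.128/25 (137.229.162.128 - 137.229.162.255) does not contain 137.229.163.185
  137.229.227.128/25 (137.229.227.128 - 137.229.227.255) does not contain 137.229.163.185
  137.229.163.0/25 (137.229.163.0 - 137.229.163.127) does not contain 137.229.163.185
  137.229.161.0/24 (137.229.161.0 - 137.229.161.255) does not contain 137.229.163.185
  137.229.162.0/24 (137.229.162.0 - 137.229.162.255) does not contain 137.229.163.185
Longest matching prefix is /19 -> next hop BORDER2.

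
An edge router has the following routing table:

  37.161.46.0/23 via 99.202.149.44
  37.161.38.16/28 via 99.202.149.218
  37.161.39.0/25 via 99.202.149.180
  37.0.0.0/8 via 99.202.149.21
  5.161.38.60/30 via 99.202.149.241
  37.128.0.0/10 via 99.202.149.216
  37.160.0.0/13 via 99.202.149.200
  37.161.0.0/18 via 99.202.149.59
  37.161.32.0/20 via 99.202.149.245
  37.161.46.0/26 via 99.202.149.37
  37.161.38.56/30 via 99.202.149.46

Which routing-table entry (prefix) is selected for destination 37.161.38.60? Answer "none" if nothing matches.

37.161.32.0/20

Entries matching 37.161.38.60:
  37.0.0.0/8 (37.0.0.0 - 37.255.255.255)
  37.128.0.0/10 (37.128.0.0 - 37.191.255.255)
  37.160.0.0/13 (37.160.0.0 - 37.167.255.255)
  37.161.0.0/18 (37.161.0.0 - 37.161.63.255)
  37.161.32.0/20 (37.161.32.0 - 37.161.47.255)
Most specific is 37.161.32.0/20.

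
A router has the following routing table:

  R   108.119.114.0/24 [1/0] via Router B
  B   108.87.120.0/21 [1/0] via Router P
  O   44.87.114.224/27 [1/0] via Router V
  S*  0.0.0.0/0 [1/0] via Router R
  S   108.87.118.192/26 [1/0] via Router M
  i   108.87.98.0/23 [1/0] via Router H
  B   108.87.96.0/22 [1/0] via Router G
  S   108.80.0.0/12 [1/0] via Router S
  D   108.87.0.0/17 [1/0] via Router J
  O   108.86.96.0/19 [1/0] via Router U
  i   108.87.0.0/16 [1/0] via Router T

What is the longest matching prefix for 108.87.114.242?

Entries matching 108.87.114.242:
  0.0.0.0/0 (default, matches everything)
  108.80.0.0/12 (108.80.0.0 - 108.95.255.255)
  108.87.0.0/16 (108.87.0.0 - 108.87.255.255)
  108.87.0.0/17 (108.87.0.0 - 108.87.127.255)
Most specific is 108.87.0.0/17.

108.87.0.0/17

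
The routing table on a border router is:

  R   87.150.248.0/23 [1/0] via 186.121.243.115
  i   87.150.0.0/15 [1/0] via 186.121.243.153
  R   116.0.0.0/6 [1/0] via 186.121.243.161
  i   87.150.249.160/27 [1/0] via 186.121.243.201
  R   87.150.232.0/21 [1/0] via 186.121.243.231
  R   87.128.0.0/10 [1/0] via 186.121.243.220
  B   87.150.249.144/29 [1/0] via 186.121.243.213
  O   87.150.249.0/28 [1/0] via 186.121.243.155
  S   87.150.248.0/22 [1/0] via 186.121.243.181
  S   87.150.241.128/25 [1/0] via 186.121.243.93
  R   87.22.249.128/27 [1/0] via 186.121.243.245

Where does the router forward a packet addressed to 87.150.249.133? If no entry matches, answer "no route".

Routes whose prefix contains 87.150.249.133:
  87.128.0.0/10 (87.128.0.0 - 87.191.255.255) -> 186.121.243.220
  87.150.0.0/15 (87.150.0.0 - 87.151.255.255) -> 186.121.243.153
  87.150.248.0/22 (87.150.248.0 - 87.150.251.255) -> 186.121.243.181
  87.150.248.0/23 (87.150.248.0 - 87.150.249.255) -> 186.121.243.115
More-specific entries that do NOT match:
  87.150.249.144/29 (87.150.249.144 - 87.150.249.151) does not contain 87.150.249.133
  87.150.249.0/28 (87.150.249.0 - 87.150.249.15) does not contain 87.150.249.133
  87.150.249.160/27 (87.150.249.160 - 87.150.249.191) does not contain 87.150.249.133
  87.22.249.128/27 (87.22.249.128 - 87.22.249.159) does not contain 87.150.249.133
  87.150.241.128/25 (87.150.241.128 - 87.150.241.255) does not contain 87.150.249.133
Longest matching prefix is /23 -> next hop 186.121.243.115.

186.121.243.115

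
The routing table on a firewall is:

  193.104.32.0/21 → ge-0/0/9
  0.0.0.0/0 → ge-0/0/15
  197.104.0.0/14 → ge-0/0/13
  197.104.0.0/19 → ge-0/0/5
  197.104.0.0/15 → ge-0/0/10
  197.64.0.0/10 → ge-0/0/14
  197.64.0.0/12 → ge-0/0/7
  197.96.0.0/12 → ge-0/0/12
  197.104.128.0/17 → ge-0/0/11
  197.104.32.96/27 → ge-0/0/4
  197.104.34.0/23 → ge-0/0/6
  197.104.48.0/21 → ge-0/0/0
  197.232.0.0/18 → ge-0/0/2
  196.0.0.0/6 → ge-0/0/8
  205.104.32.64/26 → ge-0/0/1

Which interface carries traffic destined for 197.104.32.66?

ge-0/0/10

Routes whose prefix contains 197.104.32.66:
  0.0.0.0/0 (default, matches everything) -> ge-0/0/15
  196.0.0.0/6 (196.0.0.0 - 199.255.255.255) -> ge-0/0/8
  197.64.0.0/10 (197.64.0.0 - 197.127.255.255) -> ge-0/0/14
  197.96.0.0/12 (197.96.0.0 - 197.111.255.255) -> ge-0/0/12
  197.104.0.0/14 (197.104.0.0 - 197.107.255.255) -> ge-0/0/13
  197.104.0.0/15 (197.104.0.0 - 197.105.255.255) -> ge-0/0/10
More-specific entries that do NOT match:
  197.104.32.96/27 (197.104.32.96 - 197.104.32.127) does not contain 197.104.32.66
  205.104.32.64/26 (205.104.32.64 - 205.104.32.127) does not contain 197.104.32.66
  197.104.34.0/23 (197.104.34.0 - 197.104.35.255) does not contain 197.104.32.66
  193.104.32.0/21 (193.104.32.0 - 193.104.39.255) does not contain 197.104.32.66
  197.104.48.0/21 (197.104.48.0 - 197.104.55.255) does not contain 197.104.32.66
  197.104.0.0/19 (197.104.0.0 - 197.104.31.255) does not contain 197.104.32.66
  197.232.0.0/18 (197.232.0.0 - 197.232.63.255) does not contain 197.104.32.66
  197.104.128.0/17 (197.104.128.0 - 197.104.255.255) does not contain 197.104.32.66
Longest matching prefix is /15 -> interface ge-0/0/10.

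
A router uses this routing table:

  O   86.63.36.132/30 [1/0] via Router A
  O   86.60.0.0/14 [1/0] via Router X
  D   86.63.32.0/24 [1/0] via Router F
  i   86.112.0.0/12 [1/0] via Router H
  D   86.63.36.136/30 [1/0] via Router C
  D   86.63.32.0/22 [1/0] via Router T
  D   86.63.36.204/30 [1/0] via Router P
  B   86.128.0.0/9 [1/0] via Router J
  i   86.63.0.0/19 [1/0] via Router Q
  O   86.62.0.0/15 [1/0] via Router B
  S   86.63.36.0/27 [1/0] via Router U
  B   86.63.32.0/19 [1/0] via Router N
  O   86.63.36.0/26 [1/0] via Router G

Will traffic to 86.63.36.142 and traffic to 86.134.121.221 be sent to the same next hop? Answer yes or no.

86.63.36.142: longest match 86.63.32.0/19 -> Router N
86.134.121.221: longest match 86.128.0.0/9 -> Router J

no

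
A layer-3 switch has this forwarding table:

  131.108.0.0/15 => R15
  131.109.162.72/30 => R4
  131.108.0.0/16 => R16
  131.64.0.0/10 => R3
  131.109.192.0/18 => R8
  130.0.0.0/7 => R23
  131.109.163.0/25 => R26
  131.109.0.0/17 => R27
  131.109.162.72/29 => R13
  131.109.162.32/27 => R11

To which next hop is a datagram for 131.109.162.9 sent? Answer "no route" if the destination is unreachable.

R15

Routes whose prefix contains 131.109.162.9:
  130.0.0.0/7 (130.0.0.0 - 131.255.255.255) -> R23
  131.64.0.0/10 (131.64.0.0 - 131.127.255.255) -> R3
  131.108.0.0/15 (131.108.0.0 - 131.109.255.255) -> R15
More-specific entries that do NOT match:
  131.109.162.72/30 (131.109.162.72 - 131.109.162.75) does not contain 131.109.162.9
  131.109.162.72/29 (131.109.162.72 - 131.109.162.79) does not contain 131.109.162.9
  131.109.162.32/27 (131.109.162.32 - 131.109.162.63) does not contain 131.109.162.9
  131.109.163.0/25 (131.109.163.0 - 131.109.163.127) does not contain 131.109.162.9
  131.109.192.0/18 (131.109.192.0 - 131.109.255.255) does not contain 131.109.162.9
  131.109.0.0/17 (131.109.0.0 - 131.109.127.255) does not contain 131.109.162.9
  131.108.0.0/16 (131.108.0.0 - 131.108.255.255) does not contain 131.109.162.9
Longest matching prefix is /15 -> next hop R15.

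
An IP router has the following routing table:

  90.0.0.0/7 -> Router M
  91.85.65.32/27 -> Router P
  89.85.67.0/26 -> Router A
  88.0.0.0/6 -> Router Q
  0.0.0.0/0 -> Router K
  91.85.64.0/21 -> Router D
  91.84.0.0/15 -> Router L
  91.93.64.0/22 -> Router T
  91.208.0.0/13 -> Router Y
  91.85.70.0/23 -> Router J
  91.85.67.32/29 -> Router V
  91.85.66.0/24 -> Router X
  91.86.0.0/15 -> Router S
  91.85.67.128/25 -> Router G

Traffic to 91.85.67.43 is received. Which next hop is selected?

Router D

Routes whose prefix contains 91.85.67.43:
  0.0.0.0/0 (default, matches everything) -> Router K
  88.0.0.0/6 (88.0.0.0 - 91.255.255.255) -> Router Q
  90.0.0.0/7 (90.0.0.0 - 91.255.255.255) -> Router M
  91.84.0.0/15 (91.84.0.0 - 91.85.255.255) -> Router L
  91.85.64.0/21 (91.85.64.0 - 91.85.71.255) -> Router D
More-specific entries that do NOT match:
  91.85.67.32/29 (91.85.67.32 - 91.85.67.39) does not contain 91.85.67.43
  91.85.65.32/27 (91.85.65.32 - 91.85.65.63) does not contain 91.85.67.43
  89.85.67.0/26 (89.85.67.0 - 89.85.67.63) does not contain 91.85.67.43
  91.85.67.128/25 (91.85.67.128 - 91.85.67.255) does not contain 91.85.67.43
  91.85.66.0/24 (91.85.66.0 - 91.85.66.255) does not contain 91.85.67.43
  91.85.70.0/23 (91.85.70.0 - 91.85.71.255) does not contain 91.85.67.43
  91.93.64.0/22 (91.93.64.0 - 91.93.67.255) does not contain 91.85.67.43
Longest matching prefix is /21 -> next hop Router D.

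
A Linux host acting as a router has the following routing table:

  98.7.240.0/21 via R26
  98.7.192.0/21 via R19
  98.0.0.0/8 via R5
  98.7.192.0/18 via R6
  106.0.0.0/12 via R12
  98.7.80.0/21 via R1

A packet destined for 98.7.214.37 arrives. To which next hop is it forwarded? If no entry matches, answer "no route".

R6

Routes whose prefix contains 98.7.214.37:
  98.0.0.0/8 (98.0.0.0 - 98.255.255.255) -> R5
  98.7.192.0/18 (98.7.192.0 - 98.7.255.255) -> R6
More-specific entries that do NOT match:
  98.7.240.0/21 (98.7.240.0 - 98.7.247.255) does not contain 98.7.214.37
  98.7.192.0/21 (98.7.192.0 - 98.7.199.255) does not contain 98.7.214.37
  98.7.80.0/21 (98.7.80.0 - 98.7.87.255) does not contain 98.7.214.37
Longest matching prefix is /18 -> next hop R6.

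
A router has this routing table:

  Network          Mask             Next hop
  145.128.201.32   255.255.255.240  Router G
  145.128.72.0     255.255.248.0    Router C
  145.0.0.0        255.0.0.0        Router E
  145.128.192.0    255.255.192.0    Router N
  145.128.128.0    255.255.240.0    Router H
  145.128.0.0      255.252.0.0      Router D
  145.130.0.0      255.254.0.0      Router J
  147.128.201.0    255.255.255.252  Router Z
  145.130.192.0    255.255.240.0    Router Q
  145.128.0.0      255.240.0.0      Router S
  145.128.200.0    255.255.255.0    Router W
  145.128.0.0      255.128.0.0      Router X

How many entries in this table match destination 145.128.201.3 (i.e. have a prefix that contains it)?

Prefixes containing 145.128.201.3:
  145.0.0.0/8 (145.0.0.0 - 145.255.255.255)
  145.128.0.0/9 (145.128.0.0 - 145.255.255.255)
  145.128.0.0/12 (145.128.0.0 - 145.143.255.255)
  145.128.0.0/14 (145.128.0.0 - 145.131.255.255)
  145.128.192.0/18 (145.128.192.0 - 145.128.255.255)
Total matching entries: 5.

5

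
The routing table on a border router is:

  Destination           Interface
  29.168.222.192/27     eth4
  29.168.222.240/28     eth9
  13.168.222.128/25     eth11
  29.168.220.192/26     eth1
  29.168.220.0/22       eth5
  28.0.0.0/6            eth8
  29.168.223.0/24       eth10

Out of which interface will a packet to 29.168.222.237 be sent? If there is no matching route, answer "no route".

Routes whose prefix contains 29.168.222.237:
  28.0.0.0/6 (28.0.0.0 - 31.255.255.255) -> eth8
  29.168.220.0/22 (29.168.220.0 - 29.168.223.255) -> eth5
More-specific entries that do NOT match:
  29.168.222.240/28 (29.168.222.240 - 29.168.222.255) does not contain 29.168.222.237
  29.168.222.192/27 (29.168.222.192 - 29.168.222.223) does not contain 29.168.222.237
  29.168.220.192/26 (29.168.220.192 - 29.168.220.255) does not contain 29.168.222.237
  13.168.222.128/25 (13.168.222.128 - 13.168.222.255) does not contain 29.168.222.237
  29.168.223.0/24 (29.168.223.0 - 29.168.223.255) does not contain 29.168.222.237
Longest matching prefix is /22 -> interface eth5.

eth5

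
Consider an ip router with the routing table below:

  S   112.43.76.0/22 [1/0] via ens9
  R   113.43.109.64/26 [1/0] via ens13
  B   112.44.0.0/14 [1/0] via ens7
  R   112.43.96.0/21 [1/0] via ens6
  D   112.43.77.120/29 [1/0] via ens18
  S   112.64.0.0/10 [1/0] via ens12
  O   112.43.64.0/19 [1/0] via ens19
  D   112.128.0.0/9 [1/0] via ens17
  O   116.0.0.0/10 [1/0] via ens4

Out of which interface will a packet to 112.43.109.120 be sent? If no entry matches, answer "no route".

No entry's prefix contains 112.43.109.120; there is no default route.

no route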